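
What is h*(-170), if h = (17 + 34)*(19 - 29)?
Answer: 86700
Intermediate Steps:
h = -510 (h = 51*(-10) = -510)
h*(-170) = -510*(-170) = 86700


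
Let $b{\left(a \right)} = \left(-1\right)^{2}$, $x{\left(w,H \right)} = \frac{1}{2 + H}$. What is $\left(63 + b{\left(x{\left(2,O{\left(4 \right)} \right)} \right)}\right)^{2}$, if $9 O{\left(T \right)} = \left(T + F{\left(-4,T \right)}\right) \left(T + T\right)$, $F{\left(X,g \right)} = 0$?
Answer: $4096$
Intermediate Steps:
$O{\left(T \right)} = \frac{2 T^{2}}{9}$ ($O{\left(T \right)} = \frac{\left(T + 0\right) \left(T + T\right)}{9} = \frac{T 2 T}{9} = \frac{2 T^{2}}{9}$)
$b{\left(a \right)} = 1$
$\left(63 + b{\left(x{\left(2,O{\left(4 \right)} \right)} \right)}\right)^{2} = \left(63 + 1\right)^{2} = 64^{2} = 4096$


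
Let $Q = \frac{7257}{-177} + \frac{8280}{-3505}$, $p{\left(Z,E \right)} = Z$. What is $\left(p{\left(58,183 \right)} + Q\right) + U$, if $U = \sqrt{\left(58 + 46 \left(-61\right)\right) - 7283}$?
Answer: $\frac{10261}{701} + i \sqrt{10031} \approx 14.638 + 100.15 i$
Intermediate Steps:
$U = i \sqrt{10031}$ ($U = \sqrt{\left(58 - 2806\right) - 7283} = \sqrt{-2748 - 7283} = \sqrt{-10031} = i \sqrt{10031} \approx 100.15 i$)
$Q = - \frac{30397}{701}$ ($Q = 7257 \left(- \frac{1}{177}\right) + 8280 \left(- \frac{1}{3505}\right) = -41 - \frac{1656}{701} = - \frac{30397}{701} \approx -43.362$)
$\left(p{\left(58,183 \right)} + Q\right) + U = \left(58 - \frac{30397}{701}\right) + i \sqrt{10031} = \frac{10261}{701} + i \sqrt{10031}$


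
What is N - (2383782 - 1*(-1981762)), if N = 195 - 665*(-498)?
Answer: -4034179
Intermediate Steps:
N = 331365 (N = 195 + 331170 = 331365)
N - (2383782 - 1*(-1981762)) = 331365 - (2383782 - 1*(-1981762)) = 331365 - (2383782 + 1981762) = 331365 - 1*4365544 = 331365 - 4365544 = -4034179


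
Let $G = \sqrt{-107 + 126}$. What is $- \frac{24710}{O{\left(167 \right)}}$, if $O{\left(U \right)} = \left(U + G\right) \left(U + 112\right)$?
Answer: $- \frac{412657}{777573} + \frac{2471 \sqrt{19}}{777573} \approx -0.51685$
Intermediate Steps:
$G = \sqrt{19} \approx 4.3589$
$O{\left(U \right)} = \left(112 + U\right) \left(U + \sqrt{19}\right)$ ($O{\left(U \right)} = \left(U + \sqrt{19}\right) \left(U + 112\right) = \left(U + \sqrt{19}\right) \left(112 + U\right) = \left(112 + U\right) \left(U + \sqrt{19}\right)$)
$- \frac{24710}{O{\left(167 \right)}} = - \frac{24710}{167^{2} + 112 \cdot 167 + 112 \sqrt{19} + 167 \sqrt{19}} = - \frac{24710}{27889 + 18704 + 112 \sqrt{19} + 167 \sqrt{19}} = - \frac{24710}{46593 + 279 \sqrt{19}}$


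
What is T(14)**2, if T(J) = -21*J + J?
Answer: 78400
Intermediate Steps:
T(J) = -20*J
T(14)**2 = (-20*14)**2 = (-280)**2 = 78400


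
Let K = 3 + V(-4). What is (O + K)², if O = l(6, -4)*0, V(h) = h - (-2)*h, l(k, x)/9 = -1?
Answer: 81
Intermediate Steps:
l(k, x) = -9 (l(k, x) = 9*(-1) = -9)
V(h) = 3*h (V(h) = h + 2*h = 3*h)
K = -9 (K = 3 + 3*(-4) = 3 - 12 = -9)
O = 0 (O = -9*0 = 0)
(O + K)² = (0 - 9)² = (-9)² = 81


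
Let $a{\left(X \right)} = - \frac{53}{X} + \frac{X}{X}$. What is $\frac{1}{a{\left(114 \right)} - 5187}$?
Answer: $- \frac{114}{591257} \approx -0.00019281$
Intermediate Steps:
$a{\left(X \right)} = 1 - \frac{53}{X}$ ($a{\left(X \right)} = - \frac{53}{X} + 1 = 1 - \frac{53}{X}$)
$\frac{1}{a{\left(114 \right)} - 5187} = \frac{1}{\frac{-53 + 114}{114} - 5187} = \frac{1}{\frac{1}{114} \cdot 61 - 5187} = \frac{1}{\frac{61}{114} - 5187} = \frac{1}{- \frac{591257}{114}} = - \frac{114}{591257}$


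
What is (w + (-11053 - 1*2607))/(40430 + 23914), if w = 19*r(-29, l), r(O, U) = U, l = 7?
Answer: -4509/21448 ≈ -0.21023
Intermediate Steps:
w = 133 (w = 19*7 = 133)
(w + (-11053 - 1*2607))/(40430 + 23914) = (133 + (-11053 - 1*2607))/(40430 + 23914) = (133 + (-11053 - 2607))/64344 = (133 - 13660)*(1/64344) = -13527*1/64344 = -4509/21448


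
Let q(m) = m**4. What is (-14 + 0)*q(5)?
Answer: -8750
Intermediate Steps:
(-14 + 0)*q(5) = (-14 + 0)*5**4 = -14*625 = -8750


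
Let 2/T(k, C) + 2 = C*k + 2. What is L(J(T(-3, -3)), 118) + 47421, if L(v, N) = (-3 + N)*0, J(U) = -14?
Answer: 47421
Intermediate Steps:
T(k, C) = 2/(C*k) (T(k, C) = 2/(-2 + (C*k + 2)) = 2/(-2 + (2 + C*k)) = 2/((C*k)) = 2*(1/(C*k)) = 2/(C*k))
L(v, N) = 0
L(J(T(-3, -3)), 118) + 47421 = 0 + 47421 = 47421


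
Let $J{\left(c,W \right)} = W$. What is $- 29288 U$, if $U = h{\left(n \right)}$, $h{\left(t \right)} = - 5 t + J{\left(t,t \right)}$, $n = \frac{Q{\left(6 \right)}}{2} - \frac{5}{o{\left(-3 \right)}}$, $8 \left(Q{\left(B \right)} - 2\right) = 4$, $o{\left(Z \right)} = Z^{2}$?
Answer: $\frac{732200}{9} \approx 81356.0$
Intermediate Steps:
$Q{\left(B \right)} = \frac{5}{2}$ ($Q{\left(B \right)} = 2 + \frac{1}{8} \cdot 4 = 2 + \frac{1}{2} = \frac{5}{2}$)
$n = \frac{25}{36}$ ($n = \frac{5}{2 \cdot 2} - \frac{5}{\left(-3\right)^{2}} = \frac{5}{2} \cdot \frac{1}{2} - \frac{5}{9} = \frac{5}{4} - \frac{5}{9} = \frac{25}{36} \approx 0.69444$)
$h{\left(t \right)} = - 4 t$ ($h{\left(t \right)} = - 5 t + t = - 4 t$)
$U = - \frac{25}{9}$ ($U = \left(-4\right) \frac{25}{36} = - \frac{25}{9} \approx -2.7778$)
$- 29288 U = \left(-29288\right) \left(- \frac{25}{9}\right) = \frac{732200}{9}$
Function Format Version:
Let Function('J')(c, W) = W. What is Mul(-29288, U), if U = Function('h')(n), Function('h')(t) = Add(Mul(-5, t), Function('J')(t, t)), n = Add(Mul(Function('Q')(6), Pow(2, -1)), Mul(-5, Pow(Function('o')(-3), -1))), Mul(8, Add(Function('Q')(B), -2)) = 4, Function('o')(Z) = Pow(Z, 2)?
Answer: Rational(732200, 9) ≈ 81356.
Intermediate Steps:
Function('Q')(B) = Rational(5, 2) (Function('Q')(B) = Add(2, Mul(Rational(1, 8), 4)) = Add(2, Rational(1, 2)) = Rational(5, 2))
n = Rational(25, 36) (n = Add(Mul(Rational(5, 2), Pow(2, -1)), Mul(-5, Pow(Pow(-3, 2), -1))) = Add(Mul(Rational(5, 2), Rational(1, 2)), Mul(-5, Pow(9, -1))) = Add(Rational(5, 4), Mul(-5, Rational(1, 9))) = Add(Rational(5, 4), Rational(-5, 9)) = Rational(25, 36) ≈ 0.69444)
Function('h')(t) = Mul(-4, t) (Function('h')(t) = Add(Mul(-5, t), t) = Mul(-4, t))
U = Rational(-25, 9) (U = Mul(-4, Rational(25, 36)) = Rational(-25, 9) ≈ -2.7778)
Mul(-29288, U) = Mul(-29288, Rational(-25, 9)) = Rational(732200, 9)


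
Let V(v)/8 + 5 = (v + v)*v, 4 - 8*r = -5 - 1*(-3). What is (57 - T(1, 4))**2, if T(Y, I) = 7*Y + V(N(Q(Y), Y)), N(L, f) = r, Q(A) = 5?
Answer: 6561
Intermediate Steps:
r = 3/4 (r = 1/2 - (-5 - 1*(-3))/8 = 1/2 - (-5 + 3)/8 = 1/2 - 1/8*(-2) = 1/2 + 1/4 = 3/4 ≈ 0.75000)
N(L, f) = 3/4
V(v) = -40 + 16*v**2 (V(v) = -40 + 8*((v + v)*v) = -40 + 8*((2*v)*v) = -40 + 8*(2*v**2) = -40 + 16*v**2)
T(Y, I) = -31 + 7*Y (T(Y, I) = 7*Y + (-40 + 16*(3/4)**2) = 7*Y + (-40 + 16*(9/16)) = 7*Y + (-40 + 9) = 7*Y - 31 = -31 + 7*Y)
(57 - T(1, 4))**2 = (57 - (-31 + 7*1))**2 = (57 - (-31 + 7))**2 = (57 - 1*(-24))**2 = (57 + 24)**2 = 81**2 = 6561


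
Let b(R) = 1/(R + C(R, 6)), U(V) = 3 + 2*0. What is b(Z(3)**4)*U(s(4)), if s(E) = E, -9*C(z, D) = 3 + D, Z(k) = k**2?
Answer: 3/6560 ≈ 0.00045732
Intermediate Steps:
C(z, D) = -1/3 - D/9 (C(z, D) = -(3 + D)/9 = -1/3 - D/9)
U(V) = 3 (U(V) = 3 + 0 = 3)
b(R) = 1/(-1 + R) (b(R) = 1/(R + (-1/3 - 1/9*6)) = 1/(R + (-1/3 - 2/3)) = 1/(R - 1) = 1/(-1 + R))
b(Z(3)**4)*U(s(4)) = 3/(-1 + (3**2)**4) = 3/(-1 + 9**4) = 3/(-1 + 6561) = 3/6560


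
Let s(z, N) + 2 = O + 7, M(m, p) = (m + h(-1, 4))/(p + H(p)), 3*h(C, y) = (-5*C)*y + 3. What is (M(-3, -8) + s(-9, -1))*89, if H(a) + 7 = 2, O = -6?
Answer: -4717/39 ≈ -120.95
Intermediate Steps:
h(C, y) = 1 - 5*C*y/3 (h(C, y) = ((-5*C)*y + 3)/3 = (-5*C*y + 3)/3 = (3 - 5*C*y)/3 = 1 - 5*C*y/3)
H(a) = -5 (H(a) = -7 + 2 = -5)
M(m, p) = (23/3 + m)/(-5 + p) (M(m, p) = (m + (1 - 5/3*(-1)*4))/(p - 5) = (m + (1 + 20/3))/(-5 + p) = (m + 23/3)/(-5 + p) = (23/3 + m)/(-5 + p))
s(z, N) = -1 (s(z, N) = -2 + (-6 + 7) = -2 + 1 = -1)
(M(-3, -8) + s(-9, -1))*89 = ((23/3 - 3)/(-5 - 8) - 1)*89 = ((14/3)/(-13) - 1)*89 = (-1/13*14/3 - 1)*89 = (-14/39 - 1)*89 = -53/39*89 = -4717/39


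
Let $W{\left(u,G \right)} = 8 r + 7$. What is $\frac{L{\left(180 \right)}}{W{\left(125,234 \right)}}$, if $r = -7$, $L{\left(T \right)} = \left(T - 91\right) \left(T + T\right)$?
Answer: $- \frac{32040}{49} \approx -653.88$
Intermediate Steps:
$L{\left(T \right)} = 2 T \left(-91 + T\right)$ ($L{\left(T \right)} = \left(-91 + T\right) 2 T = 2 T \left(-91 + T\right)$)
$W{\left(u,G \right)} = -49$ ($W{\left(u,G \right)} = 8 \left(-7\right) + 7 = -56 + 7 = -49$)
$\frac{L{\left(180 \right)}}{W{\left(125,234 \right)}} = \frac{2 \cdot 180 \left(-91 + 180\right)}{-49} = 2 \cdot 180 \cdot 89 \left(- \frac{1}{49}\right) = 32040 \left(- \frac{1}{49}\right) = - \frac{32040}{49}$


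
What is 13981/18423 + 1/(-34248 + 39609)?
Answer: 24990188/32921901 ≈ 0.75908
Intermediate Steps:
13981/18423 + 1/(-34248 + 39609) = 13981*(1/18423) + 1/5361 = 13981/18423 + 1/5361 = 24990188/32921901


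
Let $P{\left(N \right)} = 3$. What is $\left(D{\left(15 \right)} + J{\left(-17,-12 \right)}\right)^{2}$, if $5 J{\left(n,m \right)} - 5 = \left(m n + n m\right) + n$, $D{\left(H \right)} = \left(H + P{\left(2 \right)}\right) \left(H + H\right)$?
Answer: $\frac{9585216}{25} \approx 3.8341 \cdot 10^{5}$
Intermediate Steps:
$D{\left(H \right)} = 2 H \left(3 + H\right)$ ($D{\left(H \right)} = \left(H + 3\right) \left(H + H\right) = \left(3 + H\right) 2 H = 2 H \left(3 + H\right)$)
$J{\left(n,m \right)} = 1 + \frac{n}{5} + \frac{2 m n}{5}$ ($J{\left(n,m \right)} = 1 + \frac{\left(m n + n m\right) + n}{5} = 1 + \frac{\left(m n + m n\right) + n}{5} = 1 + \frac{2 m n + n}{5} = 1 + \frac{n + 2 m n}{5} = 1 + \left(\frac{n}{5} + \frac{2 m n}{5}\right) = 1 + \frac{n}{5} + \frac{2 m n}{5}$)
$\left(D{\left(15 \right)} + J{\left(-17,-12 \right)}\right)^{2} = \left(2 \cdot 15 \left(3 + 15\right) + \left(1 + \frac{1}{5} \left(-17\right) + \frac{2}{5} \left(-12\right) \left(-17\right)\right)\right)^{2} = \left(2 \cdot 15 \cdot 18 + \left(1 - \frac{17}{5} + \frac{408}{5}\right)\right)^{2} = \left(540 + \frac{396}{5}\right)^{2} = \left(\frac{3096}{5}\right)^{2} = \frac{9585216}{25}$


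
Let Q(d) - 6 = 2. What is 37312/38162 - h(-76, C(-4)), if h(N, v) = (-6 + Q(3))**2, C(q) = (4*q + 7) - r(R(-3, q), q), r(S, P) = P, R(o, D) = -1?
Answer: -57668/19081 ≈ -3.0223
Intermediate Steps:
Q(d) = 8 (Q(d) = 6 + 2 = 8)
C(q) = 7 + 3*q (C(q) = (4*q + 7) - q = (7 + 4*q) - q = 7 + 3*q)
h(N, v) = 4 (h(N, v) = (-6 + 8)**2 = 2**2 = 4)
37312/38162 - h(-76, C(-4)) = 37312/38162 - 1*4 = 37312*(1/38162) - 4 = 18656/19081 - 4 = -57668/19081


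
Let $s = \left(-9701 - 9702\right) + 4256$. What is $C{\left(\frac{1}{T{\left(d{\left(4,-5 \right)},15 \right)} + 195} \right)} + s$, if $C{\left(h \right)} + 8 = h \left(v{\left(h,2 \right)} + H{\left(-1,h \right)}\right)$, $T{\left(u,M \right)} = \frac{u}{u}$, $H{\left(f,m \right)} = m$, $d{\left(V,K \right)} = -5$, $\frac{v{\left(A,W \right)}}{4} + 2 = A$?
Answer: $- \frac{582196043}{38416} \approx -15155.0$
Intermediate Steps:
$v{\left(A,W \right)} = -8 + 4 A$
$T{\left(u,M \right)} = 1$
$s = -15147$ ($s = -19403 + 4256 = -15147$)
$C{\left(h \right)} = -8 + h \left(-8 + 5 h\right)$ ($C{\left(h \right)} = -8 + h \left(\left(-8 + 4 h\right) + h\right) = -8 + h \left(-8 + 5 h\right)$)
$C{\left(\frac{1}{T{\left(d{\left(4,-5 \right)},15 \right)} + 195} \right)} + s = \left(-8 - \frac{8}{1 + 195} + 5 \left(\frac{1}{1 + 195}\right)^{2}\right) - 15147 = \left(-8 - \frac{8}{196} + 5 \left(\frac{1}{196}\right)^{2}\right) - 15147 = \left(-8 - \frac{2}{49} + \frac{5}{38416}\right) - 15147 = - \frac{308891}{38416} - 15147 = - \frac{582196043}{38416}$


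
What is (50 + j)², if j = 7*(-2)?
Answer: 1296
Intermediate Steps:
j = -14
(50 + j)² = (50 - 14)² = 36² = 1296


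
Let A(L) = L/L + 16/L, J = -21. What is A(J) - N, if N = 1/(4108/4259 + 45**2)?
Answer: 43053476/181200243 ≈ 0.23760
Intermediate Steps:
A(L) = 1 + 16/L
N = 4259/8628583 (N = 1/(4108*(1/4259) + 2025) = 1/(4108/4259 + 2025) = 1/(8628583/4259) = 4259/8628583 ≈ 0.00049359)
A(J) - N = (16 - 21)/(-21) - 1*4259/8628583 = -1/21*(-5) - 4259/8628583 = 5/21 - 4259/8628583 = 43053476/181200243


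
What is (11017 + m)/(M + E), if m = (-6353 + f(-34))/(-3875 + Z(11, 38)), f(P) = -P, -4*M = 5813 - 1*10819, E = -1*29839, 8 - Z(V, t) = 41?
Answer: -8612151/22343990 ≈ -0.38543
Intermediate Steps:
Z(V, t) = -33 (Z(V, t) = 8 - 1*41 = 8 - 41 = -33)
E = -29839
M = 2503/2 (M = -(5813 - 1*10819)/4 = -(5813 - 10819)/4 = -¼*(-5006) = 2503/2 ≈ 1251.5)
m = 6319/3908 (m = (-6353 - 1*(-34))/(-3875 - 33) = (-6353 + 34)/(-3908) = -6319*(-1/3908) = 6319/3908 ≈ 1.6169)
(11017 + m)/(M + E) = (11017 + 6319/3908)/(2503/2 - 29839) = 43060755/(3908*(-57175/2)) = (43060755/3908)*(-2/57175) = -8612151/22343990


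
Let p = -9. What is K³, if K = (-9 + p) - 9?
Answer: -19683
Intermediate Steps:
K = -27 (K = (-9 - 9) - 9 = -18 - 9 = -27)
K³ = (-27)³ = -19683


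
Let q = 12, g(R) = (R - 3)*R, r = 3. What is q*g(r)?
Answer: 0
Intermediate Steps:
g(R) = R*(-3 + R) (g(R) = (-3 + R)*R = R*(-3 + R))
q*g(r) = 12*(3*(-3 + 3)) = 12*(3*0) = 12*0 = 0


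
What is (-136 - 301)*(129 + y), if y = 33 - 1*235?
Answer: 31901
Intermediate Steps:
y = -202 (y = 33 - 235 = -202)
(-136 - 301)*(129 + y) = (-136 - 301)*(129 - 202) = -437*(-73) = 31901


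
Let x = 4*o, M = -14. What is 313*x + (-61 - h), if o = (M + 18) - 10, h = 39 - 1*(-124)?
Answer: -7736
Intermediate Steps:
h = 163 (h = 39 + 124 = 163)
o = -6 (o = (-14 + 18) - 10 = 4 - 10 = -6)
x = -24 (x = 4*(-6) = -24)
313*x + (-61 - h) = 313*(-24) + (-61 - 1*163) = -7512 + (-61 - 163) = -7512 - 224 = -7736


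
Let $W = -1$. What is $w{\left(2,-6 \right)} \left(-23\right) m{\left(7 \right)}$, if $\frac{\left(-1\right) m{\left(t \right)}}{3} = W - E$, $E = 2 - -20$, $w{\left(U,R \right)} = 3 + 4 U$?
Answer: $-17457$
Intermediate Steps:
$E = 22$ ($E = 2 + 20 = 22$)
$m{\left(t \right)} = 69$ ($m{\left(t \right)} = - 3 \left(-1 - 22\right) = \left(-3\right) \left(-23\right) = 69$)
$w{\left(2,-6 \right)} \left(-23\right) m{\left(7 \right)} = \left(3 + 4 \cdot 2\right) \left(-23\right) 69 = \left(3 + 8\right) \left(-23\right) 69 = 11 \left(-23\right) 69 = \left(-253\right) 69 = -17457$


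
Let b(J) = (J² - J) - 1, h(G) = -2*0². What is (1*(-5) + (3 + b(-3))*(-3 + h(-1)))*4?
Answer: -188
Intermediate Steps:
h(G) = 0 (h(G) = -2*0 = 0)
b(J) = -1 + J² - J
(1*(-5) + (3 + b(-3))*(-3 + h(-1)))*4 = (1*(-5) + (3 + (-1 + (-3)² - 1*(-3)))*(-3 + 0))*4 = (-5 + (3 + (-1 + 9 + 3))*(-3))*4 = (-5 + (3 + 11)*(-3))*4 = (-5 + 14*(-3))*4 = (-5 - 42)*4 = -47*4 = -188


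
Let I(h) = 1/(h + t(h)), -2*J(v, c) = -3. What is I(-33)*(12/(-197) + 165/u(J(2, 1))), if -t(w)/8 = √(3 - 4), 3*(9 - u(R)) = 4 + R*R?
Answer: -12839112/18852703 + 3112512*I/18852703 ≈ -0.68102 + 0.1651*I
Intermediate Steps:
J(v, c) = 3/2 (J(v, c) = -½*(-3) = 3/2)
u(R) = 23/3 - R²/3 (u(R) = 9 - (4 + R*R)/3 = 9 - (4 + R²)/3 = 9 + (-4/3 - R²/3) = 23/3 - R²/3)
t(w) = -8*I (t(w) = -8*√(3 - 4) = -8*I)
I(h) = 1/(h - 8*I)
I(-33)*(12/(-197) + 165/u(J(2, 1))) = (12/(-197) + 165/(23/3 - (3/2)²/3))/(-33 - 8*I) = ((-33 + 8*I)/1153)*(12*(-1/197) + 165/(23/3 - ⅓*9/4)) = ((-33 + 8*I)/1153)*(-12/197 + 165/(23/3 - ¾)) = ((-33 + 8*I)/1153)*(-12/197 + 165/(83/12)) = ((-33 + 8*I)/1153)*(-12/197 + 165*(12/83)) = ((-33 + 8*I)/1153)*(-12/197 + 1980/83) = ((-33 + 8*I)/1153)*(389064/16351) = 389064*(-33 + 8*I)/18852703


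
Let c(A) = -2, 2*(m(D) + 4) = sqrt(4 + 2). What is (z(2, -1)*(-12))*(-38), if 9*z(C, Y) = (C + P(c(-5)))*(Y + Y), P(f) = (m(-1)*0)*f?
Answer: -608/3 ≈ -202.67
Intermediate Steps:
m(D) = -4 + sqrt(6)/2 (m(D) = -4 + sqrt(4 + 2)/2 = -4 + sqrt(6)/2)
P(f) = 0 (P(f) = ((-4 + sqrt(6)/2)*0)*f = 0*f = 0)
z(C, Y) = 2*C*Y/9 (z(C, Y) = ((C + 0)*(Y + Y))/9 = (C*(2*Y))/9 = (2*C*Y)/9 = 2*C*Y/9)
(z(2, -1)*(-12))*(-38) = (((2/9)*2*(-1))*(-12))*(-38) = -4/9*(-12)*(-38) = (16/3)*(-38) = -608/3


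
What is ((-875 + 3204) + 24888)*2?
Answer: 54434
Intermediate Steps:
((-875 + 3204) + 24888)*2 = (2329 + 24888)*2 = 27217*2 = 54434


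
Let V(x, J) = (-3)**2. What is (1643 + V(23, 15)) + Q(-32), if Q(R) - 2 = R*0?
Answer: 1654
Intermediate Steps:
Q(R) = 2 (Q(R) = 2 + R*0 = 2 + 0 = 2)
V(x, J) = 9
(1643 + V(23, 15)) + Q(-32) = (1643 + 9) + 2 = 1652 + 2 = 1654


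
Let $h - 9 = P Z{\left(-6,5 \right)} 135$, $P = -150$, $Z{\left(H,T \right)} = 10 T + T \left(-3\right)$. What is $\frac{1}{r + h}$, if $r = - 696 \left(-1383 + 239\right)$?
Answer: $\frac{1}{87483} \approx 1.1431 \cdot 10^{-5}$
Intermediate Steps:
$Z{\left(H,T \right)} = 7 T$ ($Z{\left(H,T \right)} = 10 T - 3 T = 7 T$)
$h = -708741$ ($h = 9 + - 150 \cdot 7 \cdot 5 \cdot 135 = 9 + \left(-150\right) 35 \cdot 135 = 9 - 708750 = -708741$)
$r = 796224$ ($r = \left(-696\right) \left(-1144\right) = 796224$)
$\frac{1}{r + h} = \frac{1}{796224 - 708741} = \frac{1}{87483}$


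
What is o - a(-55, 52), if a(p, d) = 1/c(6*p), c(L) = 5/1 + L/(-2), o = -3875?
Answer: -658751/170 ≈ -3875.0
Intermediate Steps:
c(L) = 5 - L/2 (c(L) = 5*1 + L*(-½) = 5 - L/2)
a(p, d) = 1/(5 - 3*p)
o - a(-55, 52) = -3875 - (-1)/(-5 + 3*(-55)) = -3875 - (-1)/(-5 - 165) = -3875 - (-1)/(-170) = -3875 - (-1)*(-1)/170 = -3875 - 1*1/170 = -3875 - 1/170 = -658751/170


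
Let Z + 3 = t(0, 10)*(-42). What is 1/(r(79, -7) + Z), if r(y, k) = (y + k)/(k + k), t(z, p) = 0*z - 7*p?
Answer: 7/20523 ≈ 0.00034108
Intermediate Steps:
t(z, p) = -7*p (t(z, p) = 0 - 7*p = -7*p)
r(y, k) = (k + y)/(2*k) (r(y, k) = (k + y)/((2*k)) = (k + y)*(1/(2*k)) = (k + y)/(2*k))
Z = 2937 (Z = -3 - 7*10*(-42) = -3 - 70*(-42) = -3 + 2940 = 2937)
1/(r(79, -7) + Z) = 1/((1/2)*(-7 + 79)/(-7) + 2937) = 1/((1/2)*(-1/7)*72 + 2937) = 1/(-36/7 + 2937) = 1/(20523/7) = 7/20523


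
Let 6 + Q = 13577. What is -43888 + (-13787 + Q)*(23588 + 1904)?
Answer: -5550160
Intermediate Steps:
Q = 13571 (Q = -6 + 13577 = 13571)
-43888 + (-13787 + Q)*(23588 + 1904) = -43888 + (-13787 + 13571)*(23588 + 1904) = -43888 - 216*25492 = -43888 - 5506272 = -5550160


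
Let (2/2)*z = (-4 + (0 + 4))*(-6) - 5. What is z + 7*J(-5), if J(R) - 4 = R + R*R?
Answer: 163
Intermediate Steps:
z = -5 (z = (-4 + (0 + 4))*(-6) - 5 = (-4 + 4)*(-6) - 5 = 0*(-6) - 5 = 0 - 5 = -5)
J(R) = 4 + R + R² (J(R) = 4 + (R + R*R) = 4 + (R + R²) = 4 + R + R²)
z + 7*J(-5) = -5 + 7*(4 - 5 + (-5)²) = -5 + 7*(4 - 5 + 25) = -5 + 7*24 = -5 + 168 = 163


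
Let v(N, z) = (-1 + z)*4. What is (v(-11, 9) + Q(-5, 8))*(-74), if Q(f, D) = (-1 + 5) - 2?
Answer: -2516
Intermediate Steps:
v(N, z) = -4 + 4*z
Q(f, D) = 2 (Q(f, D) = 4 - 2 = 2)
(v(-11, 9) + Q(-5, 8))*(-74) = ((-4 + 4*9) + 2)*(-74) = ((-4 + 36) + 2)*(-74) = (32 + 2)*(-74) = 34*(-74) = -2516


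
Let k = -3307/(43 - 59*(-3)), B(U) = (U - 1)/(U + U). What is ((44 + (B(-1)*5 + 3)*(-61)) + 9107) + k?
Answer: 1902553/220 ≈ 8648.0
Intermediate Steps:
B(U) = (-1 + U)/(2*U) (B(U) = (-1 + U)/((2*U)) = (-1 + U)*(1/(2*U)) = (-1 + U)/(2*U))
k = -3307/220 (k = -3307/(43 + 177) = -3307/220 ≈ -15.032)
((44 + (B(-1)*5 + 3)*(-61)) + 9107) + k = ((44 + (((½)*(-1 - 1)/(-1))*5 + 3)*(-61)) + 9107) - 3307/220 = ((44 + (((½)*(-1)*(-2))*5 + 3)*(-61)) + 9107) - 3307/220 = ((44 + (1*5 + 3)*(-61)) + 9107) - 3307/220 = ((44 + (5 + 3)*(-61)) + 9107) - 3307/220 = ((44 + 8*(-61)) + 9107) - 3307/220 = ((44 - 488) + 9107) - 3307/220 = (-444 + 9107) - 3307/220 = 8663 - 3307/220 = 1902553/220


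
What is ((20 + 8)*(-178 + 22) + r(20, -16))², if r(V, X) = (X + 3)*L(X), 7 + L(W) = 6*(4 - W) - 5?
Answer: 33315984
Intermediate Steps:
L(W) = 12 - 6*W (L(W) = -7 + (6*(4 - W) - 5) = -7 + ((24 - 6*W) - 5) = -7 + (19 - 6*W) = 12 - 6*W)
r(V, X) = (3 + X)*(12 - 6*X) (r(V, X) = (X + 3)*(12 - 6*X) = (3 + X)*(12 - 6*X))
((20 + 8)*(-178 + 22) + r(20, -16))² = ((20 + 8)*(-178 + 22) + (36 - 6*(-16) - 6*(-16)²))² = (28*(-156) + (36 + 96 - 6*256))² = (-4368 + (36 + 96 - 1536))² = (-4368 - 1404)² = (-5772)² = 33315984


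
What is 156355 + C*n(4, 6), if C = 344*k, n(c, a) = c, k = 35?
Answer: 204515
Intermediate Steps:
C = 12040 (C = 344*35 = 12040)
156355 + C*n(4, 6) = 156355 + 12040*4 = 156355 + 48160 = 204515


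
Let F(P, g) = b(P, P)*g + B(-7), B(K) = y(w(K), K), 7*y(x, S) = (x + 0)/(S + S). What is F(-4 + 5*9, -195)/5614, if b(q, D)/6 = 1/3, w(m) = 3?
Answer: -38223/550172 ≈ -0.069475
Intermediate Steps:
b(q, D) = 2 (b(q, D) = 6/3 = 6*(⅓) = 2)
y(x, S) = x/(14*S) (y(x, S) = ((x + 0)/(S + S))/7 = (x/((2*S)))/7 = (x*(1/(2*S)))/7 = (x/(2*S))/7 = x/(14*S))
B(K) = 3/(14*K) (B(K) = (1/14)*3/K = 3/(14*K))
F(P, g) = -3/98 + 2*g (F(P, g) = 2*g + (3/14)/(-7) = 2*g + (3/14)*(-⅐) = 2*g - 3/98 = -3/98 + 2*g)
F(-4 + 5*9, -195)/5614 = (-3/98 + 2*(-195))/5614 = (-3/98 - 390)*(1/5614) = -38223/98*1/5614 = -38223/550172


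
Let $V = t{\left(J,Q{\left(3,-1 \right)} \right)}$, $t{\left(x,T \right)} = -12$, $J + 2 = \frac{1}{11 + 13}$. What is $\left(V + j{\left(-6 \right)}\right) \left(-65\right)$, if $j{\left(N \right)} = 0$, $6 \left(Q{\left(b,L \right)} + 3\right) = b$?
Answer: $780$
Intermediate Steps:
$Q{\left(b,L \right)} = -3 + \frac{b}{6}$
$J = - \frac{47}{24}$ ($J = -2 + \frac{1}{11 + 13} = -2 + \frac{1}{24} = - \frac{47}{24} \approx -1.9583$)
$V = -12$
$\left(V + j{\left(-6 \right)}\right) \left(-65\right) = \left(-12 + 0\right) \left(-65\right) = \left(-12\right) \left(-65\right) = 780$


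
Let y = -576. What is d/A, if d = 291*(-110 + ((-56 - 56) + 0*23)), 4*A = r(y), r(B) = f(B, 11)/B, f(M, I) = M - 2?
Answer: -74421504/289 ≈ -2.5751e+5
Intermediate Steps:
f(M, I) = -2 + M
r(B) = (-2 + B)/B
A = 289/1152 (A = ((-2 - 576)/(-576))/4 = (-1/576*(-578))/4 = (¼)*(289/288) = 289/1152 ≈ 0.25087)
d = -64602 (d = 291*(-110 + (-112 + 0)) = 291*(-110 - 112) = 291*(-222) = -64602)
d/A = -64602/289/1152 = -64602*1152/289 = -74421504/289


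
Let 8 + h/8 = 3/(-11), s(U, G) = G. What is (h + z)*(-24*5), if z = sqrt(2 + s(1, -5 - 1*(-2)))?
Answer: 87360/11 - 120*I ≈ 7941.8 - 120.0*I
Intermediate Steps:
z = I (z = sqrt(2 + (-5 - 1*(-2))) = sqrt(2 + (-5 + 2)) = sqrt(2 - 3) = sqrt(-1) = I ≈ 1.0*I)
h = -728/11 (h = -64 + 8*(3/(-11)) = -64 + 8*(3*(-1/11)) = -64 + 8*(-3/11) = -64 - 24/11 = -728/11 ≈ -66.182)
(h + z)*(-24*5) = (-728/11 + I)*(-24*5) = (-728/11 + I)*(-120) = 87360/11 - 120*I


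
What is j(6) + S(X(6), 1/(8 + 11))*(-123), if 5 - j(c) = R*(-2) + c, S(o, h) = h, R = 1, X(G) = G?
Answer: -104/19 ≈ -5.4737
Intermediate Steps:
j(c) = 7 - c (j(c) = 5 - (1*(-2) + c) = 5 - (-2 + c) = 5 + (2 - c) = 7 - c)
j(6) + S(X(6), 1/(8 + 11))*(-123) = (7 - 1*6) - 123/(8 + 11) = (7 - 6) - 123/19 = 1 + (1/19)*(-123) = 1 - 123/19 = -104/19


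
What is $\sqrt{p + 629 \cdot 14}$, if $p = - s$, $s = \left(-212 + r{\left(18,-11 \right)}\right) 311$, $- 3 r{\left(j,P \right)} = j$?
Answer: $2 \sqrt{19151} \approx 276.77$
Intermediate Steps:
$r{\left(j,P \right)} = - \frac{j}{3}$
$s = -67798$ ($s = \left(-212 - 6\right) 311 = \left(-218\right) 311 = -67798$)
$p = 67798$ ($p = \left(-1\right) \left(-67798\right) = 67798$)
$\sqrt{p + 629 \cdot 14} = \sqrt{67798 + 629 \cdot 14} = \sqrt{67798 + 8806} = \sqrt{76604} = 2 \sqrt{19151}$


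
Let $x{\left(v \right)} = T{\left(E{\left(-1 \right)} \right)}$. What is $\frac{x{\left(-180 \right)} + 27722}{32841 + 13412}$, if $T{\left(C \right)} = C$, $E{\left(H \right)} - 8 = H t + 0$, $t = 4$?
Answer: $\frac{27726}{46253} \approx 0.59944$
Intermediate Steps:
$E{\left(H \right)} = 8 + 4 H$ ($E{\left(H \right)} = 8 + \left(H 4 + 0\right) = 8 + \left(4 H + 0\right) = 8 + 4 H$)
$x{\left(v \right)} = 4$ ($x{\left(v \right)} = 8 + 4 \left(-1\right) = 8 - 4 = 4$)
$\frac{x{\left(-180 \right)} + 27722}{32841 + 13412} = \frac{4 + 27722}{32841 + 13412} = \frac{27726}{46253}$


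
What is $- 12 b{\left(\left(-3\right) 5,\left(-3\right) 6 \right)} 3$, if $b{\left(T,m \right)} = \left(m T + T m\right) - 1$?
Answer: $-19404$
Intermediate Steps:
$b{\left(T,m \right)} = -1 + 2 T m$ ($b{\left(T,m \right)} = \left(T m + T m\right) - 1 = 2 T m - 1 = -1 + 2 T m$)
$- 12 b{\left(\left(-3\right) 5,\left(-3\right) 6 \right)} 3 = - 12 \left(-1 + 2 \left(\left(-3\right) 5\right) \left(\left(-3\right) 6\right)\right) 3 = - 12 \left(-1 + 2 \left(-15\right) \left(-18\right)\right) 3 = - 12 \left(-1 + 540\right) 3 = \left(-12\right) 539 \cdot 3 = \left(-6468\right) 3 = -19404$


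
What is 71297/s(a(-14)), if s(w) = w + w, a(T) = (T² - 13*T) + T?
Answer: 71297/728 ≈ 97.935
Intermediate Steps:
a(T) = T² - 12*T
s(w) = 2*w
71297/s(a(-14)) = 71297/((2*(-14*(-12 - 14)))) = 71297/((2*(-14*(-26)))) = 71297/((2*364)) = 71297/728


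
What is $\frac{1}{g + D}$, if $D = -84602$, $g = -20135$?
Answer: $- \frac{1}{104737} \approx -9.5477 \cdot 10^{-6}$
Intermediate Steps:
$\frac{1}{g + D} = \frac{1}{-20135 - 84602} = \frac{1}{-104737} = - \frac{1}{104737}$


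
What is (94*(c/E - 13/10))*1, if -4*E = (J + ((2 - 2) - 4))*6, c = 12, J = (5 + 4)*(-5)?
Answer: -26179/245 ≈ -106.85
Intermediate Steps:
J = -45 (J = 9*(-5) = -45)
E = 147/2 (E = -(-45 + ((2 - 2) - 4))*6/4 = -(-45 + (0 - 4))*6/4 = -(-45 - 4)*6/4 = -(-49)*6/4 = -¼*(-294) = 147/2 ≈ 73.500)
(94*(c/E - 13/10))*1 = (94*(12/(147/2) - 13/10))*1 = (94*(12*(2/147) - 13*⅒))*1 = (94*(8/49 - 13/10))*1 = (94*(-557/490))*1 = -26179/245*1 = -26179/245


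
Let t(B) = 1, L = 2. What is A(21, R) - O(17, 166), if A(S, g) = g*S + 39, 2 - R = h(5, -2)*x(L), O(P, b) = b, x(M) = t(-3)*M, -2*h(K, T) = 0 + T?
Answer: -127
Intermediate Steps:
h(K, T) = -T/2 (h(K, T) = -(0 + T)/2 = -T/2)
x(M) = M (x(M) = 1*M = M)
R = 0 (R = 2 - (-½*(-2))*2 = 2 - 2 = 0)
A(S, g) = 39 + S*g (A(S, g) = S*g + 39 = 39 + S*g)
A(21, R) - O(17, 166) = (39 + 21*0) - 1*166 = (39 + 0) - 166 = 39 - 166 = -127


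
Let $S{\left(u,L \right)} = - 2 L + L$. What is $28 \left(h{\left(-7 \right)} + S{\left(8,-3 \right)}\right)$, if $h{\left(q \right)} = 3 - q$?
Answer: $364$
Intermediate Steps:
$S{\left(u,L \right)} = - L$
$28 \left(h{\left(-7 \right)} + S{\left(8,-3 \right)}\right) = 28 \left(\left(3 - -7\right) - -3\right) = 28 \left(\left(3 + 7\right) + 3\right) = 28 \left(10 + 3\right) = 28 \cdot 13 = 364$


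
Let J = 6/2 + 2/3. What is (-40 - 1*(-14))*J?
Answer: -286/3 ≈ -95.333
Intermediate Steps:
J = 11/3 (J = 6*(½) + 2*(⅓) = 3 + ⅔ = 11/3 ≈ 3.6667)
(-40 - 1*(-14))*J = (-40 - 1*(-14))*(11/3) = (-40 + 14)*(11/3) = -26*11/3 = -286/3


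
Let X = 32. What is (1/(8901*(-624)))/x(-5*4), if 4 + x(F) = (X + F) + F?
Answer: 1/66650688 ≈ 1.5004e-8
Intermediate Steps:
x(F) = 28 + 2*F (x(F) = -4 + ((32 + F) + F) = -4 + (32 + 2*F) = 28 + 2*F)
(1/(8901*(-624)))/x(-5*4) = (1/(8901*(-624)))/(28 + 2*(-5*4)) = ((1/8901)*(-1/624))/(28 + 2*(-20)) = -1/(5554224*(28 - 40)) = -1/5554224/(-12) = -1/5554224*(-1/12) = 1/66650688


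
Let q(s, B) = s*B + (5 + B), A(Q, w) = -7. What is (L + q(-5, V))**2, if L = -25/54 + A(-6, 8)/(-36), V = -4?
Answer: 5013121/11664 ≈ 429.79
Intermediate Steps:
q(s, B) = 5 + B + B*s (q(s, B) = B*s + (5 + B) = 5 + B + B*s)
L = -29/108 (L = -25/54 - 7/(-36) = -25*1/54 - 7*(-1/36) = -25/54 + 7/36 = -29/108 ≈ -0.26852)
(L + q(-5, V))**2 = (-29/108 + (5 - 4 - 4*(-5)))**2 = (-29/108 + (5 - 4 + 20))**2 = (-29/108 + 21)**2 = (2239/108)**2 = 5013121/11664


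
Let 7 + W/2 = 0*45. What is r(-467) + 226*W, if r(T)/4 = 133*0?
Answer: -3164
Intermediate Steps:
r(T) = 0 (r(T) = 4*(133*0) = 4*0 = 0)
W = -14 (W = -14 + 2*(0*45) = -14 + 2*0 = -14 + 0 = -14)
r(-467) + 226*W = 0 + 226*(-14) = 0 - 3164 = -3164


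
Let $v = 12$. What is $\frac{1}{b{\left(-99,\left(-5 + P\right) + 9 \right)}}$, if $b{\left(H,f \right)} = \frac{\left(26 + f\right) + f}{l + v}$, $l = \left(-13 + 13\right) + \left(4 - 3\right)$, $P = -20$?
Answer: $- \frac{13}{6} \approx -2.1667$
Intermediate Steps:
$l = 1$ ($l = 0 + \left(4 - 3\right) = 0 + 1 = 1$)
$b{\left(H,f \right)} = 2 + \frac{2 f}{13}$ ($b{\left(H,f \right)} = \frac{\left(26 + f\right) + f}{1 + 12} = \frac{26 + 2 f}{13} = \left(26 + 2 f\right) \frac{1}{13} = 2 + \frac{2 f}{13}$)
$\frac{1}{b{\left(-99,\left(-5 + P\right) + 9 \right)}} = \frac{1}{2 + \frac{2 \left(\left(-5 - 20\right) + 9\right)}{13}} = \frac{1}{2 + \frac{2 \left(-25 + 9\right)}{13}} = \frac{1}{2 + \frac{2}{13} \left(-16\right)} = \frac{1}{2 - \frac{32}{13}} = \frac{1}{- \frac{6}{13}} = - \frac{13}{6}$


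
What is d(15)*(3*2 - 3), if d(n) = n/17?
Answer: 45/17 ≈ 2.6471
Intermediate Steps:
d(n) = n/17 (d(n) = n*(1/17) = n/17)
d(15)*(3*2 - 3) = ((1/17)*15)*(3*2 - 3) = 15*(6 - 3)/17 = (15/17)*3 = 45/17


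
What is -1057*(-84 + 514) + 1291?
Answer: -453219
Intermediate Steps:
-1057*(-84 + 514) + 1291 = -1057*430 + 1291 = -454510 + 1291 = -453219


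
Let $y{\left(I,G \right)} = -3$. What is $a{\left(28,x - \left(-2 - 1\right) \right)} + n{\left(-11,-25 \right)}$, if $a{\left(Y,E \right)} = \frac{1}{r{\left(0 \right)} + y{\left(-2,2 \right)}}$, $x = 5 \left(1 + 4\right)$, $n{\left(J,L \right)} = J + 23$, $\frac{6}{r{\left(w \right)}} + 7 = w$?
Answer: $\frac{317}{27} \approx 11.741$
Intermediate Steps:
$r{\left(w \right)} = \frac{6}{-7 + w}$
$n{\left(J,L \right)} = 23 + J$
$x = 25$ ($x = 5 \cdot 5 = 25$)
$a{\left(Y,E \right)} = - \frac{7}{27}$ ($a{\left(Y,E \right)} = \frac{1}{\frac{6}{-7 + 0} - 3} = \frac{1}{\frac{6}{-7} - 3} = \frac{1}{6 \left(- \frac{1}{7}\right) - 3} = \frac{1}{- \frac{6}{7} - 3} = \frac{1}{- \frac{27}{7}} = - \frac{7}{27}$)
$a{\left(28,x - \left(-2 - 1\right) \right)} + n{\left(-11,-25 \right)} = - \frac{7}{27} + \left(23 - 11\right) = - \frac{7}{27} + 12 = \frac{317}{27}$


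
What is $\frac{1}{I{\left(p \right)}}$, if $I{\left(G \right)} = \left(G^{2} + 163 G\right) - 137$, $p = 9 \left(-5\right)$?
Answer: $- \frac{1}{5447} \approx -0.00018359$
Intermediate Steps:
$p = -45$
$I{\left(G \right)} = -137 + G^{2} + 163 G$
$\frac{1}{I{\left(p \right)}} = \frac{1}{-137 + \left(-45\right)^{2} + 163 \left(-45\right)} = \frac{1}{-137 + 2025 - 7335} = \frac{1}{-5447} = - \frac{1}{5447}$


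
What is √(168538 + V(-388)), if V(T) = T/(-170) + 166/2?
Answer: √1218303215/85 ≈ 410.64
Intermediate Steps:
V(T) = 83 - T/170 (V(T) = T*(-1/170) + 166*(½) = -T/170 + 83 = 83 - T/170)
√(168538 + V(-388)) = √(168538 + (83 - 1/170*(-388))) = √(168538 + (83 + 194/85)) = √(168538 + 7249/85) = √(14332979/85) = √1218303215/85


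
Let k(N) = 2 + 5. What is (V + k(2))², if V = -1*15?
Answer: 64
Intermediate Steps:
k(N) = 7
V = -15
(V + k(2))² = (-15 + 7)² = (-8)² = 64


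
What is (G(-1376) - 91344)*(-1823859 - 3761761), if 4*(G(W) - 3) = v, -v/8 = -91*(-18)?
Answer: 528494607540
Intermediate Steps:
v = -13104 (v = -(-728)*(-18) = -8*1638 = -13104)
G(W) = -3273 (G(W) = 3 + (¼)*(-13104) = 3 - 3276 = -3273)
(G(-1376) - 91344)*(-1823859 - 3761761) = (-3273 - 91344)*(-1823859 - 3761761) = -94617*(-5585620) = 528494607540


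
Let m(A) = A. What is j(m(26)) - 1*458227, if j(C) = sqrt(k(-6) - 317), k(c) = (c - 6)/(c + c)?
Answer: -458227 + 2*I*sqrt(79) ≈ -4.5823e+5 + 17.776*I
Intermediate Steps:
k(c) = (-6 + c)/(2*c) (k(c) = (-6 + c)/((2*c)) = (-6 + c)*(1/(2*c)) = (-6 + c)/(2*c))
j(C) = 2*I*sqrt(79) (j(C) = sqrt((1/2)*(-6 - 6)/(-6) - 317) = sqrt((1/2)*(-1/6)*(-12) - 317) = sqrt(1 - 317) = sqrt(-316) = 2*I*sqrt(79))
j(m(26)) - 1*458227 = 2*I*sqrt(79) - 1*458227 = 2*I*sqrt(79) - 458227 = -458227 + 2*I*sqrt(79)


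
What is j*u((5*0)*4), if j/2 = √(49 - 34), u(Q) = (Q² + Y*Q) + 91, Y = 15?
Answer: 182*√15 ≈ 704.88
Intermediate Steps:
u(Q) = 91 + Q² + 15*Q (u(Q) = (Q² + 15*Q) + 91 = 91 + Q² + 15*Q)
j = 2*√15 (j = 2*√(49 - 34) = 2*√15 ≈ 7.7460)
j*u((5*0)*4) = (2*√15)*(91 + ((5*0)*4)² + 15*((5*0)*4)) = (2*√15)*(91 + (0*4)² + 15*(0*4)) = (2*√15)*(91 + 0² + 15*0) = (2*√15)*(91 + 0 + 0) = (2*√15)*91 = 182*√15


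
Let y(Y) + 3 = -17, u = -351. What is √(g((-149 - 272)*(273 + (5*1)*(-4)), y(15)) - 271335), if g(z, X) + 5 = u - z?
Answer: I*√165178 ≈ 406.42*I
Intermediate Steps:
y(Y) = -20 (y(Y) = -3 - 17 = -20)
g(z, X) = -356 - z (g(z, X) = -5 + (-351 - z) = -356 - z)
√(g((-149 - 272)*(273 + (5*1)*(-4)), y(15)) - 271335) = √((-356 - (-149 - 272)*(273 + (5*1)*(-4))) - 271335) = √((-356 - (-421)*(273 + 5*(-4))) - 271335) = √((-356 - (-421)*(273 - 20)) - 271335) = √((-356 - (-421)*253) - 271335) = √((-356 - 1*(-106513)) - 271335) = √((-356 + 106513) - 271335) = √(106157 - 271335) = √(-165178) = I*√165178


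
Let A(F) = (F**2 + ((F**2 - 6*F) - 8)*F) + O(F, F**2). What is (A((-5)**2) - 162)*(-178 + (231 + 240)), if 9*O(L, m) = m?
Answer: 32191031/9 ≈ 3.5768e+6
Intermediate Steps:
O(L, m) = m/9
A(F) = 10*F**2/9 + F*(-8 + F**2 - 6*F) (A(F) = (F**2 + ((F**2 - 6*F) - 8)*F) + F**2/9 = (F**2 + (-8 + F**2 - 6*F)*F) + F**2/9 = (F**2 + F*(-8 + F**2 - 6*F)) + F**2/9 = 10*F**2/9 + F*(-8 + F**2 - 6*F))
(A((-5)**2) - 162)*(-178 + (231 + 240)) = ((1/9)*(-5)**2*(-72 - 44*(-5)**2 + 9*((-5)**2)**2) - 162)*(-178 + (231 + 240)) = ((1/9)*25*(-72 - 44*25 + 9*25**2) - 162)*(-178 + 471) = ((1/9)*25*(-72 - 1100 + 9*625) - 162)*293 = ((1/9)*25*(-72 - 1100 + 5625) - 162)*293 = ((1/9)*25*4453 - 162)*293 = (111325/9 - 162)*293 = (109867/9)*293 = 32191031/9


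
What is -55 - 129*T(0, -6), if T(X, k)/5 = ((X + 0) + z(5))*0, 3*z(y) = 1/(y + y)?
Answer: -55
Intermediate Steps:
z(y) = 1/(6*y) (z(y) = 1/(3*(y + y)) = 1/(3*((2*y))) = (1/(2*y))/3 = 1/(6*y))
T(X, k) = 0 (T(X, k) = 5*(((X + 0) + (⅙)/5)*0) = 5*((X + (⅙)*(⅕))*0) = 5*((X + 1/30)*0) = 5*((1/30 + X)*0) = 5*0 = 0)
-55 - 129*T(0, -6) = -55 - 129*0 = -55 + 0 = -55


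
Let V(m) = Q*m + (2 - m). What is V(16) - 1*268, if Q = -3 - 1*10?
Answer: -490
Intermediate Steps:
Q = -13 (Q = -3 - 10 = -13)
V(m) = 2 - 14*m (V(m) = -13*m + (2 - m) = 2 - 14*m)
V(16) - 1*268 = (2 - 14*16) - 1*268 = (2 - 224) - 268 = -222 - 268 = -490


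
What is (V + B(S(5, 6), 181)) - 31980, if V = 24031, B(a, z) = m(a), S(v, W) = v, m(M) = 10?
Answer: -7939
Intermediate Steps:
B(a, z) = 10
(V + B(S(5, 6), 181)) - 31980 = (24031 + 10) - 31980 = 24041 - 31980 = -7939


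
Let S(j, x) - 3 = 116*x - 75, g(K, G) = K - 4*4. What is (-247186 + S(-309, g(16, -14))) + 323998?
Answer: 76740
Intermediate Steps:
g(K, G) = -16 + K (g(K, G) = K - 16 = -16 + K)
S(j, x) = -72 + 116*x (S(j, x) = 3 + (116*x - 75) = 3 + (-75 + 116*x) = -72 + 116*x)
(-247186 + S(-309, g(16, -14))) + 323998 = (-247186 + (-72 + 116*(-16 + 16))) + 323998 = (-247186 + (-72 + 116*0)) + 323998 = (-247186 + (-72 + 0)) + 323998 = (-247186 - 72) + 323998 = -247258 + 323998 = 76740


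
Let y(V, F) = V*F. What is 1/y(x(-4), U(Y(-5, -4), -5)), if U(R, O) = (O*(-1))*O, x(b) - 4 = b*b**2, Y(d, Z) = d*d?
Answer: 1/1500 ≈ 0.00066667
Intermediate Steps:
Y(d, Z) = d**2
x(b) = 4 + b**3 (x(b) = 4 + b*b**2 = 4 + b**3)
U(R, O) = -O**2 (U(R, O) = (-O)*O = -O**2)
y(V, F) = F*V
1/y(x(-4), U(Y(-5, -4), -5)) = 1/((-1*(-5)**2)*(4 + (-4)**3)) = 1/((-1*25)*(4 - 64)) = 1/(-25*(-60)) = 1/1500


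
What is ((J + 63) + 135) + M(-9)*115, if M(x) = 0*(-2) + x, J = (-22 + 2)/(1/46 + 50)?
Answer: -1926857/2301 ≈ -837.40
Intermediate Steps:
J = -920/2301 (J = -20/(1/46 + 50) = -20/2301/46 = -20*46/2301 = -920/2301 ≈ -0.39983)
M(x) = x (M(x) = 0 + x = x)
((J + 63) + 135) + M(-9)*115 = ((-920/2301 + 63) + 135) - 9*115 = (144043/2301 + 135) - 1035 = 454678/2301 - 1035 = -1926857/2301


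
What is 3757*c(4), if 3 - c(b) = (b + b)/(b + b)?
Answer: 7514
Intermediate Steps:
c(b) = 2 (c(b) = 3 - (b + b)/(b + b) = 3 - 2*b/(2*b) = 3 - 2*b*1/(2*b) = 3 - 1*1 = 3 - 1 = 2)
3757*c(4) = 3757*2 = 7514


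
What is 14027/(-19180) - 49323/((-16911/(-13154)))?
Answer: -4148040120719/108117660 ≈ -38366.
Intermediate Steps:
14027/(-19180) - 49323/((-16911/(-13154))) = 14027*(-1/19180) - 49323/((-16911*(-1/13154))) = -14027/19180 - 49323/16911/13154 = -14027/19180 - 49323*13154/16911 = -14027/19180 - 216264914/5637 = -4148040120719/108117660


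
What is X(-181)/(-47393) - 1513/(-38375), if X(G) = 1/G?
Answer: 12978753604/329185853875 ≈ 0.039427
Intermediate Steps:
X(-181)/(-47393) - 1513/(-38375) = 1/(-181*(-47393)) - 1513/(-38375) = -1/181*(-1/47393) - 1513*(-1/38375) = 1/8578133 + 1513/38375 = 12978753604/329185853875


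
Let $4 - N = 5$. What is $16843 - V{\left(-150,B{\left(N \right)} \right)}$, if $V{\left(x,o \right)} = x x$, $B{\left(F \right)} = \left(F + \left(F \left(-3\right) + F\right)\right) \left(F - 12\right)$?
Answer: $-5657$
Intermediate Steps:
$N = -1$ ($N = 4 - 5 = -1$)
$B{\left(F \right)} = - F \left(-12 + F\right)$ ($B{\left(F \right)} = \left(F + \left(- 3 F + F\right)\right) \left(-12 + F\right) = \left(F - 2 F\right) \left(-12 + F\right) = - F \left(-12 + F\right)$)
$V{\left(x,o \right)} = x^{2}$
$16843 - V{\left(-150,B{\left(N \right)} \right)} = 16843 - \left(-150\right)^{2} = 16843 - 22500 = -5657$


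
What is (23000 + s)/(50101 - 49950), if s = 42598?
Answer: 65598/151 ≈ 434.42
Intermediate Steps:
(23000 + s)/(50101 - 49950) = (23000 + 42598)/(50101 - 49950) = 65598/151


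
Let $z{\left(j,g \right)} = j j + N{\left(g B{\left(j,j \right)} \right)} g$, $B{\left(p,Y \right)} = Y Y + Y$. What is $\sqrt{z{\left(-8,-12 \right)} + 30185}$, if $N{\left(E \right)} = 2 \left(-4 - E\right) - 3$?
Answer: $\sqrt{14253} \approx 119.39$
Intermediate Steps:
$B{\left(p,Y \right)} = Y + Y^{2}$ ($B{\left(p,Y \right)} = Y^{2} + Y = Y + Y^{2}$)
$N{\left(E \right)} = -11 - 2 E$ ($N{\left(E \right)} = \left(-8 - 2 E\right) - 3 = -11 - 2 E$)
$z{\left(j,g \right)} = j^{2} + g \left(-11 - 2 g j \left(1 + j\right)\right)$ ($z{\left(j,g \right)} = j j + \left(-11 - 2 g j \left(1 + j\right)\right) g = j^{2} + \left(-11 - 2 g j \left(1 + j\right)\right) g = j^{2} + g \left(-11 - 2 g j \left(1 + j\right)\right)$)
$\sqrt{z{\left(-8,-12 \right)} + 30185} = \sqrt{\left(\left(-8\right)^{2} - - 12 \left(11 + 2 \left(-12\right) \left(-8\right) \left(1 - 8\right)\right)\right) + 30185} = \sqrt{\left(64 - - 12 \left(11 + 2 \left(-12\right) \left(-8\right) \left(-7\right)\right)\right) + 30185} = \sqrt{\left(64 - - 12 \left(11 - 1344\right)\right) + 30185} = \sqrt{\left(64 - \left(-12\right) \left(-1333\right)\right) + 30185} = \sqrt{\left(64 - 15996\right) + 30185} = \sqrt{-15932 + 30185} = \sqrt{14253}$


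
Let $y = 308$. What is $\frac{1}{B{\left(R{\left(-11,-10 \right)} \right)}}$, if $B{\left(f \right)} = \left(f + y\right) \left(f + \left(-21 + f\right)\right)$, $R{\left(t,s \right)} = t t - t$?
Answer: $\frac{1}{106920} \approx 9.3528 \cdot 10^{-6}$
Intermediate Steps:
$R{\left(t,s \right)} = t^{2} - t$
$B{\left(f \right)} = \left(-21 + 2 f\right) \left(308 + f\right)$ ($B{\left(f \right)} = \left(f + 308\right) \left(f + \left(-21 + f\right)\right) = \left(308 + f\right) \left(-21 + 2 f\right) = \left(-21 + 2 f\right) \left(308 + f\right)$)
$\frac{1}{B{\left(R{\left(-11,-10 \right)} \right)}} = \frac{1}{-6468 + 2 \left(- 11 \left(-1 - 11\right)\right)^{2} + 595 \left(- 11 \left(-1 - 11\right)\right)} = \frac{1}{-6468 + 2 \left(\left(-11\right) \left(-12\right)\right)^{2} + 595 \left(\left(-11\right) \left(-12\right)\right)} = \frac{1}{-6468 + 2 \cdot 132^{2} + 595 \cdot 132} = \frac{1}{-6468 + 2 \cdot 17424 + 78540} = \frac{1}{-6468 + 34848 + 78540} = \frac{1}{106920}$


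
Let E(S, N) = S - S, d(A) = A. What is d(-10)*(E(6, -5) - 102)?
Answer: 1020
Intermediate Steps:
E(S, N) = 0
d(-10)*(E(6, -5) - 102) = -10*(0 - 102) = -10*(-102) = 1020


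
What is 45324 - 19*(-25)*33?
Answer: 60999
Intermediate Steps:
45324 - 19*(-25)*33 = 45324 - (-475)*33 = 45324 - 1*(-15675) = 45324 + 15675 = 60999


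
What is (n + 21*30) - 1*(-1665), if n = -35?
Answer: 2260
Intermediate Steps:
(n + 21*30) - 1*(-1665) = (-35 + 21*30) - 1*(-1665) = (-35 + 630) + 1665 = 595 + 1665 = 2260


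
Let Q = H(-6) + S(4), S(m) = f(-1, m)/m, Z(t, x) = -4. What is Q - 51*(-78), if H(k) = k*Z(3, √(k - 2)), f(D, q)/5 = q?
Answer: 4007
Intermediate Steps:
f(D, q) = 5*q
H(k) = -4*k (H(k) = k*(-4) = -4*k)
S(m) = 5 (S(m) = (5*m)/m = 5)
Q = 29 (Q = -4*(-6) + 5 = 24 + 5 = 29)
Q - 51*(-78) = 29 - 51*(-78) = 29 + 3978 = 4007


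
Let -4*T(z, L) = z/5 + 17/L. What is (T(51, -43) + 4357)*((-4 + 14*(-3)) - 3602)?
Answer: -3415359744/215 ≈ -1.5885e+7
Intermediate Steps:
T(z, L) = -17/(4*L) - z/20 (T(z, L) = -(z/5 + 17/L)/4 = -(17/L + z/5)/4 = -17/(4*L) - z/20)
(T(51, -43) + 4357)*((-4 + 14*(-3)) - 3602) = ((1/20)*(-85 - 1*(-43)*51)/(-43) + 4357)*((-4 + 14*(-3)) - 3602) = ((1/20)*(-1/43)*(-85 + 2193) + 4357)*((-4 - 42) - 3602) = ((1/20)*(-1/43)*2108 + 4357)*(-46 - 3602) = (-527/215 + 4357)*(-3648) = (936228/215)*(-3648) = -3415359744/215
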